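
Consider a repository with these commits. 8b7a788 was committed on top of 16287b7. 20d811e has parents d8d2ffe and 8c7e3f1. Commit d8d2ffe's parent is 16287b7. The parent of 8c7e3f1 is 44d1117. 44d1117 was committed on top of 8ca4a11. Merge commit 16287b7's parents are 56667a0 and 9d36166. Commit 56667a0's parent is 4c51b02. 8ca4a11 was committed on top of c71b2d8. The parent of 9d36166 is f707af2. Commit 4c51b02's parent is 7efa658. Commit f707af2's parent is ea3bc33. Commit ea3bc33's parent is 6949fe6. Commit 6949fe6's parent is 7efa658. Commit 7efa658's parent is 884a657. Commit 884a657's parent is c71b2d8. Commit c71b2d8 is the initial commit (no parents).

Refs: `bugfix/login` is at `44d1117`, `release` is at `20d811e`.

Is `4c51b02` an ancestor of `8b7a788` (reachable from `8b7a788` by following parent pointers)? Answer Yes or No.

Ancestors of 8b7a788 (commits reachable by following parents): {16287b7, 4c51b02, 56667a0, 6949fe6, 7efa658, 884a657, 8b7a788, 9d36166, c71b2d8, ea3bc33, f707af2}.
4c51b02 is in that set, so it is an ancestor of 8b7a788.

Yes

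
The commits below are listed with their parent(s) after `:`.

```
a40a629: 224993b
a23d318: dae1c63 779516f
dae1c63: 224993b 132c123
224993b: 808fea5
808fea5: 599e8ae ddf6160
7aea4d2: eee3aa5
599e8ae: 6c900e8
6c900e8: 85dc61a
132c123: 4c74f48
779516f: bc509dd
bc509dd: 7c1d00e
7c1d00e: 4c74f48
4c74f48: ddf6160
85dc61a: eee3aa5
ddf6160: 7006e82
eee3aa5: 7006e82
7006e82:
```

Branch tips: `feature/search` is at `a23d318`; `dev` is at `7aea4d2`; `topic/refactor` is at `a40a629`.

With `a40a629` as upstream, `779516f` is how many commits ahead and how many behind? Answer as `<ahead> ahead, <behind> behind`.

4 ahead, 7 behind

Reachable from 779516f: {4c74f48, 7006e82, 779516f, 7c1d00e, bc509dd, ddf6160}.
Reachable from a40a629: {224993b, 599e8ae, 6c900e8, 7006e82, 808fea5, 85dc61a, a40a629, ddf6160, eee3aa5}.
Only in 779516f's history (ahead): {4c74f48, 779516f, 7c1d00e, bc509dd} — 4.
Only in a40a629's history (behind): {224993b, 599e8ae, 6c900e8, 808fea5, 85dc61a, a40a629, eee3aa5} — 7.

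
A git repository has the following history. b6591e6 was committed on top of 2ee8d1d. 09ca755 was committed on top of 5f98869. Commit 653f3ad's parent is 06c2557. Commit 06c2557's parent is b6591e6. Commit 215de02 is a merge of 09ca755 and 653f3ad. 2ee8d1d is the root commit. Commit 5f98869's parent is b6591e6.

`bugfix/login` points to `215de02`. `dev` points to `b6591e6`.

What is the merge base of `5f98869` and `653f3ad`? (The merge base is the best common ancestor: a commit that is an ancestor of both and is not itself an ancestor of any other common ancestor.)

Ancestors of 5f98869: {2ee8d1d, 5f98869, b6591e6}.
Ancestors of 653f3ad: {06c2557, 2ee8d1d, 653f3ad, b6591e6}.
Common ancestors: {2ee8d1d, b6591e6}.
Among these, b6591e6 is not an ancestor of any other common ancestor — it is the merge base.

b6591e6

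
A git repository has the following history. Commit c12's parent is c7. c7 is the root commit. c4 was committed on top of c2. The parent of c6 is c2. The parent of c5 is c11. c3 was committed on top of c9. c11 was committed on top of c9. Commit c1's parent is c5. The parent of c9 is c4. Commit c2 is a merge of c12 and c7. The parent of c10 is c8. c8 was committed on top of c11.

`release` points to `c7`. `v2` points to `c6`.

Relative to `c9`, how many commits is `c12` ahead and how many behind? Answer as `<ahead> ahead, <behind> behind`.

0 ahead, 3 behind

Reachable from c12: {c12, c7}.
Reachable from c9: {c12, c2, c4, c7, c9}.
Only in c12's history (ahead): {} — 0.
Only in c9's history (behind): {c2, c4, c9} — 3.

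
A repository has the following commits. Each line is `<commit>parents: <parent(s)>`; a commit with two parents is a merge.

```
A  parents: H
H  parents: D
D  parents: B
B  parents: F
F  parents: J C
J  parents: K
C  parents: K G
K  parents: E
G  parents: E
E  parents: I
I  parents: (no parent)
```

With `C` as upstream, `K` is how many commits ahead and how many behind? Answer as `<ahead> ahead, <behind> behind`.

0 ahead, 2 behind

Reachable from K: {E, I, K}.
Reachable from C: {C, E, G, I, K}.
Only in K's history (ahead): {} — 0.
Only in C's history (behind): {C, G} — 2.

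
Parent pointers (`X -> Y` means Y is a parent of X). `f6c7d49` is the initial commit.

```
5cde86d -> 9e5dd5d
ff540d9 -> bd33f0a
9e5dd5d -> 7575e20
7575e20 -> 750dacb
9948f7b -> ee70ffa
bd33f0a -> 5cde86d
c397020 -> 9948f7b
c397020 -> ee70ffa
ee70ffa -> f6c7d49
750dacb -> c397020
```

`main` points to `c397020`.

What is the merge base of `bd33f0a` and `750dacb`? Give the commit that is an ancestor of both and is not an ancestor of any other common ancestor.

Ancestors of bd33f0a: {5cde86d, 750dacb, 7575e20, 9948f7b, 9e5dd5d, bd33f0a, c397020, ee70ffa, f6c7d49}.
Ancestors of 750dacb: {750dacb, 9948f7b, c397020, ee70ffa, f6c7d49}.
Common ancestors: {750dacb, 9948f7b, c397020, ee70ffa, f6c7d49}.
Among these, 750dacb is not an ancestor of any other common ancestor — it is the merge base.

750dacb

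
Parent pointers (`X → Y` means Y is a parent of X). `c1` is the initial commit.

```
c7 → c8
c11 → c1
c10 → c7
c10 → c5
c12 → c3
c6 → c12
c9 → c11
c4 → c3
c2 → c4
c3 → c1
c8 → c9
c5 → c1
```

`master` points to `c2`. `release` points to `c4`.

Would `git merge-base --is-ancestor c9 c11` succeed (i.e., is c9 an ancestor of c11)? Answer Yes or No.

No

Ancestors of c11: {c1, c11}.
c9 is not in that set, so it is not an ancestor of c11.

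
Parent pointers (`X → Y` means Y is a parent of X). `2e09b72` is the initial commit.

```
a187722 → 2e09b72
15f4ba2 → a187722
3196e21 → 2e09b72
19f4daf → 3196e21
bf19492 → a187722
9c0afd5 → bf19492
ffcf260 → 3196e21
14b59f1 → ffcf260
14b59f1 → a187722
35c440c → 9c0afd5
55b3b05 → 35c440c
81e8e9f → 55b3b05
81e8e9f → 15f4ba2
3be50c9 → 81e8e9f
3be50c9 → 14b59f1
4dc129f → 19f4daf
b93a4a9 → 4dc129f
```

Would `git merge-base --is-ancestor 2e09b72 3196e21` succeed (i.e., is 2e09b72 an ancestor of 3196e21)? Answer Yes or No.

Yes

Ancestors of 3196e21 (commits reachable by following parents): {2e09b72, 3196e21}.
2e09b72 is in that set, so it is an ancestor of 3196e21.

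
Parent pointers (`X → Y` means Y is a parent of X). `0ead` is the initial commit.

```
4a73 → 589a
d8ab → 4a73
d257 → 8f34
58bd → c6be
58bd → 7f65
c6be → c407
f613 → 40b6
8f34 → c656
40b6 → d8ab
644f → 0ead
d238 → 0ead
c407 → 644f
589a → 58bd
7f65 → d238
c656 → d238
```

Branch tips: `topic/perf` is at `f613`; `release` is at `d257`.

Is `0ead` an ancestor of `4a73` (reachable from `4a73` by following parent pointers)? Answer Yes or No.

Yes

Ancestors of 4a73 (commits reachable by following parents): {0ead, 4a73, 589a, 58bd, 644f, 7f65, c407, c6be, d238}.
0ead is in that set, so it is an ancestor of 4a73.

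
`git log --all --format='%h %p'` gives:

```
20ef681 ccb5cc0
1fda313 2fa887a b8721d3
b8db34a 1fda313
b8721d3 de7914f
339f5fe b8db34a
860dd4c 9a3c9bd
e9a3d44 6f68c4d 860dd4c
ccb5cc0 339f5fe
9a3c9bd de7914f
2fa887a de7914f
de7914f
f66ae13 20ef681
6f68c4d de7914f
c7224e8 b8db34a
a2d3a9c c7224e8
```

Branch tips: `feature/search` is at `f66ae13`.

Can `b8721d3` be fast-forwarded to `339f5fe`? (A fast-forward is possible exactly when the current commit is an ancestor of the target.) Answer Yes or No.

A fast-forward from b8721d3 to 339f5fe is possible iff b8721d3 is an ancestor of 339f5fe.
Ancestors of 339f5fe: {1fda313, 2fa887a, 339f5fe, b8721d3, b8db34a, de7914f}.
b8721d3 is among them, so fast-forward is possible.

Yes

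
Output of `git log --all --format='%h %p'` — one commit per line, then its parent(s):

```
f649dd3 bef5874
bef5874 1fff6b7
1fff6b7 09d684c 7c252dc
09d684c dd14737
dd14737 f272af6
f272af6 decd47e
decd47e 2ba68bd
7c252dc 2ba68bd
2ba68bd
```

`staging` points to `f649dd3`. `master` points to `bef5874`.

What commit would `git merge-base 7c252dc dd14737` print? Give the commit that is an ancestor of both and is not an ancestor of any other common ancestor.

Ancestors of 7c252dc: {2ba68bd, 7c252dc}.
Ancestors of dd14737: {2ba68bd, dd14737, decd47e, f272af6}.
Common ancestors: {2ba68bd}.
The only common ancestor is 2ba68bd, so it is the merge base.

2ba68bd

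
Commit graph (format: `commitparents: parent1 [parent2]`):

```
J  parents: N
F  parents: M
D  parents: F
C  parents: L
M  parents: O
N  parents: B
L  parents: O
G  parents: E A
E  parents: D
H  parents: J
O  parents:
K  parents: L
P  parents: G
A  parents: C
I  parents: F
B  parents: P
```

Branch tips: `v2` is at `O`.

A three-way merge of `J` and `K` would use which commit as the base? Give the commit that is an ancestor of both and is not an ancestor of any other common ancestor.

Ancestors of J: {A, B, C, D, E, F, G, J, L, M, N, O, P}.
Ancestors of K: {K, L, O}.
Common ancestors: {L, O}.
Among these, L is not an ancestor of any other common ancestor — it is the merge base.

L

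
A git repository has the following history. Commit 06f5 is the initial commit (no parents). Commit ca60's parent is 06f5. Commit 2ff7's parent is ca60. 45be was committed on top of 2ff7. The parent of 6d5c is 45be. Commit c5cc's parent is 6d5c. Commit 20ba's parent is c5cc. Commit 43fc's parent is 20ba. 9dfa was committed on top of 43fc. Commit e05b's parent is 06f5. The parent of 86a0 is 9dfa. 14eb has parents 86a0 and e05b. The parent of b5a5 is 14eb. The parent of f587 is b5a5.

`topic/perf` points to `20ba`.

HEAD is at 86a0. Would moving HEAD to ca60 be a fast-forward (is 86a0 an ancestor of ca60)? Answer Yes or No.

A fast-forward from 86a0 to ca60 is possible iff 86a0 is an ancestor of ca60.
Ancestors of ca60: {06f5, ca60}.
86a0 is not among them, so fast-forward is not possible.

No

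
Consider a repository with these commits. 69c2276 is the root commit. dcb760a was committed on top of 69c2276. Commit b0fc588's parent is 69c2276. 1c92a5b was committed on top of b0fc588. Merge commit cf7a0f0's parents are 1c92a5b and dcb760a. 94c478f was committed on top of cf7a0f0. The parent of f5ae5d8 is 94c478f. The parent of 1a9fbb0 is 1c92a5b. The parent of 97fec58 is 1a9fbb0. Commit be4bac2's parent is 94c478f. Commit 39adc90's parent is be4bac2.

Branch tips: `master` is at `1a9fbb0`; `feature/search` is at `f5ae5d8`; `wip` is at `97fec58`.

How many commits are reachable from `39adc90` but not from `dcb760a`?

6

Reachable from 39adc90: {1c92a5b, 39adc90, 69c2276, 94c478f, b0fc588, be4bac2, cf7a0f0, dcb760a}.
Reachable from dcb760a: {69c2276, dcb760a}.
In 39adc90's history but not dcb760a's: {1c92a5b, 39adc90, 94c478f, b0fc588, be4bac2, cf7a0f0} — 6 commits.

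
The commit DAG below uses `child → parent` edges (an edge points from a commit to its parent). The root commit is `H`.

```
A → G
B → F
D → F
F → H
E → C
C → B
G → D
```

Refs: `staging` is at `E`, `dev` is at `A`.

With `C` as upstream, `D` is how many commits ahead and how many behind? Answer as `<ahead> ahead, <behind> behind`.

1 ahead, 2 behind

Reachable from D: {D, F, H}.
Reachable from C: {B, C, F, H}.
Only in D's history (ahead): {D} — 1.
Only in C's history (behind): {B, C} — 2.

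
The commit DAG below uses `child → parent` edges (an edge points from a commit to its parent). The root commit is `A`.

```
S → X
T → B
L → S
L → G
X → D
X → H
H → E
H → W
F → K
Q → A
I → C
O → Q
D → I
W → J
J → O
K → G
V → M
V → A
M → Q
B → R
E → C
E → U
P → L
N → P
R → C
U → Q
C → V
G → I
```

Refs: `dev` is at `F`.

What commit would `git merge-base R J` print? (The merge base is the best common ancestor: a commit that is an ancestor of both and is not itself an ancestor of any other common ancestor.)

Ancestors of R: {A, C, M, Q, R, V}.
Ancestors of J: {A, J, O, Q}.
Common ancestors: {A, Q}.
Among these, Q is not an ancestor of any other common ancestor — it is the merge base.

Q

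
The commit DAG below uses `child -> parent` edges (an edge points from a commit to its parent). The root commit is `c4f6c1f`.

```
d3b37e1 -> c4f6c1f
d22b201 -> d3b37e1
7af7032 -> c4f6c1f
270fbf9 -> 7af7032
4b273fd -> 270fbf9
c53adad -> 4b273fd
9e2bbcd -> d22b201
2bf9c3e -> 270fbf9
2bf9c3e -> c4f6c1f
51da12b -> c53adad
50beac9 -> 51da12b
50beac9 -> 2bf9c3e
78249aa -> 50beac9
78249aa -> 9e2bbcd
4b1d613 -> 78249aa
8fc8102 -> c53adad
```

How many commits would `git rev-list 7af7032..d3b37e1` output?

1

Reachable from d3b37e1: {c4f6c1f, d3b37e1}.
Reachable from 7af7032: {7af7032, c4f6c1f}.
In d3b37e1's history but not 7af7032's: {d3b37e1} — 1 commit.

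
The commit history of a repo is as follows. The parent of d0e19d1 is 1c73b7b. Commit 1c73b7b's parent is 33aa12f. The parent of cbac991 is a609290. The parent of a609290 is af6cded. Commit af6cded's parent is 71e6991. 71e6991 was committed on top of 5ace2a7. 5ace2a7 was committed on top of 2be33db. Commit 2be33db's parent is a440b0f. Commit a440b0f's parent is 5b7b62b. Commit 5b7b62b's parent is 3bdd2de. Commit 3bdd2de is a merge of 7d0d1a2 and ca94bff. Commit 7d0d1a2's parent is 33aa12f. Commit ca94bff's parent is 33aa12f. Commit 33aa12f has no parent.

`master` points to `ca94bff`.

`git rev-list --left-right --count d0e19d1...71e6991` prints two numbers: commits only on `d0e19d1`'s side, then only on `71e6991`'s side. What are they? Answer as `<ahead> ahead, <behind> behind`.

2 ahead, 8 behind

Reachable from d0e19d1: {1c73b7b, 33aa12f, d0e19d1}.
Reachable from 71e6991: {2be33db, 33aa12f, 3bdd2de, 5ace2a7, 5b7b62b, 71e6991, 7d0d1a2, a440b0f, ca94bff}.
Only in d0e19d1's history (ahead): {1c73b7b, d0e19d1} — 2.
Only in 71e6991's history (behind): {2be33db, 3bdd2de, 5ace2a7, 5b7b62b, 71e6991, 7d0d1a2, a440b0f, ca94bff} — 8.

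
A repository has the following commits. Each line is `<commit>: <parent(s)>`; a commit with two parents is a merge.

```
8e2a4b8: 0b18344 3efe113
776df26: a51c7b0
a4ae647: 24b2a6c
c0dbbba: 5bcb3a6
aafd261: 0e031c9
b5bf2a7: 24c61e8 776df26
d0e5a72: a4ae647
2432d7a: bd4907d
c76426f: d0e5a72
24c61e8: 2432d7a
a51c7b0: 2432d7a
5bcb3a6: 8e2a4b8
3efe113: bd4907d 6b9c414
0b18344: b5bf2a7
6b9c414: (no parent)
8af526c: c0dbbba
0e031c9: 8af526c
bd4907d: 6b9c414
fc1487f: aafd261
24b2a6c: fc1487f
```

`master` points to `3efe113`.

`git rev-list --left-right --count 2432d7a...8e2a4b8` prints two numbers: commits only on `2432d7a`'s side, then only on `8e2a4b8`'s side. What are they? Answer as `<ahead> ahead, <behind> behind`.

Reachable from 2432d7a: {2432d7a, 6b9c414, bd4907d}.
Reachable from 8e2a4b8: {0b18344, 2432d7a, 24c61e8, 3efe113, 6b9c414, 776df26, 8e2a4b8, a51c7b0, b5bf2a7, bd4907d}.
Only in 2432d7a's history (ahead): {} — 0.
Only in 8e2a4b8's history (behind): {0b18344, 24c61e8, 3efe113, 776df26, 8e2a4b8, a51c7b0, b5bf2a7} — 7.

0 ahead, 7 behind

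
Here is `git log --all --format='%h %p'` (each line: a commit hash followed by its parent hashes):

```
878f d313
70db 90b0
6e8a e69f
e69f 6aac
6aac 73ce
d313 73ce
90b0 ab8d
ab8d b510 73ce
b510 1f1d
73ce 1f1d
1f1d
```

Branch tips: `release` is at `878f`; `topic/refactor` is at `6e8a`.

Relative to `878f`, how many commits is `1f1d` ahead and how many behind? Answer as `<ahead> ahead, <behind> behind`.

Reachable from 1f1d: {1f1d}.
Reachable from 878f: {1f1d, 73ce, 878f, d313}.
Only in 1f1d's history (ahead): {} — 0.
Only in 878f's history (behind): {73ce, 878f, d313} — 3.

0 ahead, 3 behind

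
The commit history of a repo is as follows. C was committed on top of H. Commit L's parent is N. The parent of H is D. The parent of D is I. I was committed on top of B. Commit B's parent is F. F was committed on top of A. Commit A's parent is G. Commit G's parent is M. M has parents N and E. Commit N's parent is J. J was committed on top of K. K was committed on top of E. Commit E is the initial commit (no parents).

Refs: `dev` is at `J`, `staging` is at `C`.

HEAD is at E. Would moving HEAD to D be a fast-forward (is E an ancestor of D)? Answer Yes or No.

Yes

A fast-forward from E to D is possible iff E is an ancestor of D.
Ancestors of D: {A, B, D, E, F, G, I, J, K, M, N}.
E is among them, so fast-forward is possible.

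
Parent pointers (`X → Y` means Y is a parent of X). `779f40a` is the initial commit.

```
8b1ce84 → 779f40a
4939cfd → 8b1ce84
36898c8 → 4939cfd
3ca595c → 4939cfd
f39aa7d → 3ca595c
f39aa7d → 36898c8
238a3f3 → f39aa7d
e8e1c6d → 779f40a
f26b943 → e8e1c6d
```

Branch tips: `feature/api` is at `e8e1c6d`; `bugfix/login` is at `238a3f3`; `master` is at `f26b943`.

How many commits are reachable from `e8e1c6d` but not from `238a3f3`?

1

Reachable from e8e1c6d: {779f40a, e8e1c6d}.
Reachable from 238a3f3: {238a3f3, 36898c8, 3ca595c, 4939cfd, 779f40a, 8b1ce84, f39aa7d}.
In e8e1c6d's history but not 238a3f3's: {e8e1c6d} — 1 commit.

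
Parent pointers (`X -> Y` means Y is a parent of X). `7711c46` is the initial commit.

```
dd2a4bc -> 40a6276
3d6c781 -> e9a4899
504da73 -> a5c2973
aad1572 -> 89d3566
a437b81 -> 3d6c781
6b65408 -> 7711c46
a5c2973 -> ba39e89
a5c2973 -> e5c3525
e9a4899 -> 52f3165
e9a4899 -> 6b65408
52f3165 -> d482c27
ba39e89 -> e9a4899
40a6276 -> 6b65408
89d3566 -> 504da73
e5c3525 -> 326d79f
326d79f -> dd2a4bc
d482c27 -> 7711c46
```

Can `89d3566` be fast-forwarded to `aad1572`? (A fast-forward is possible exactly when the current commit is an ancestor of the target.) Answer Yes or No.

Yes

A fast-forward from 89d3566 to aad1572 is possible iff 89d3566 is an ancestor of aad1572.
Ancestors of aad1572: {326d79f, 40a6276, 504da73, 52f3165, 6b65408, 7711c46, 89d3566, a5c2973, aad1572, ba39e89, d482c27, dd2a4bc, e5c3525, e9a4899}.
89d3566 is among them, so fast-forward is possible.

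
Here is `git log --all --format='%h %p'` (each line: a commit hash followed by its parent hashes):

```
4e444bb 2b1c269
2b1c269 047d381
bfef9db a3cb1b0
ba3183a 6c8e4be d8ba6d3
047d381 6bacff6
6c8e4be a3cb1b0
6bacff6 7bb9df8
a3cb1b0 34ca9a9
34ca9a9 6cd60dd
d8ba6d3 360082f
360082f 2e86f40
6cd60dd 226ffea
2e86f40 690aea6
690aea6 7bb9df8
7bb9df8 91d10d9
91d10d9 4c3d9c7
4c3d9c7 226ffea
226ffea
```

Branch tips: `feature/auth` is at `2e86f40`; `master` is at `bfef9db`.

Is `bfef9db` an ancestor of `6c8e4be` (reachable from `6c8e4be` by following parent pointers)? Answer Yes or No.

No

Ancestors of 6c8e4be: {226ffea, 34ca9a9, 6c8e4be, 6cd60dd, a3cb1b0}.
bfef9db is not in that set, so it is not an ancestor of 6c8e4be.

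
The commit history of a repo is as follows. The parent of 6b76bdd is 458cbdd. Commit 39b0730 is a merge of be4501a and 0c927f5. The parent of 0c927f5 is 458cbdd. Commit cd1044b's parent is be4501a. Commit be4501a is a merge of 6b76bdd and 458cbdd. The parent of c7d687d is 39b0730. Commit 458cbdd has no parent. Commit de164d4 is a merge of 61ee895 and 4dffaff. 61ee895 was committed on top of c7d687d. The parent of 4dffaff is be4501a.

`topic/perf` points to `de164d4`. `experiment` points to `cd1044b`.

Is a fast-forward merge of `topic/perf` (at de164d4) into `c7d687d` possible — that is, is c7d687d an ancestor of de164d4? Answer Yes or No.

A fast-forward from c7d687d to de164d4 is possible iff c7d687d is an ancestor of de164d4.
Ancestors of de164d4: {0c927f5, 39b0730, 458cbdd, 4dffaff, 61ee895, 6b76bdd, be4501a, c7d687d, de164d4}.
c7d687d is among them, so fast-forward is possible.

Yes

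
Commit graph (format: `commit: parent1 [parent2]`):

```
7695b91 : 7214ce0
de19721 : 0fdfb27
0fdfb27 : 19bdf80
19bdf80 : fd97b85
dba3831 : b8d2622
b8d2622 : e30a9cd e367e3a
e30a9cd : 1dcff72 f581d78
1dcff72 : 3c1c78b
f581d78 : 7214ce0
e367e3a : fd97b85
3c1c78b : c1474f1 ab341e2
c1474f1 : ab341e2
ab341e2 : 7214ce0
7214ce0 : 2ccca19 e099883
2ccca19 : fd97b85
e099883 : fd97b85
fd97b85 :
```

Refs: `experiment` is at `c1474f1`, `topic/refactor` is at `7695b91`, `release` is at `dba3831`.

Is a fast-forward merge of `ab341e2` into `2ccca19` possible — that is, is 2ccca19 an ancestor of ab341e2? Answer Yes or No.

A fast-forward from 2ccca19 to ab341e2 is possible iff 2ccca19 is an ancestor of ab341e2.
Ancestors of ab341e2: {2ccca19, 7214ce0, ab341e2, e099883, fd97b85}.
2ccca19 is among them, so fast-forward is possible.

Yes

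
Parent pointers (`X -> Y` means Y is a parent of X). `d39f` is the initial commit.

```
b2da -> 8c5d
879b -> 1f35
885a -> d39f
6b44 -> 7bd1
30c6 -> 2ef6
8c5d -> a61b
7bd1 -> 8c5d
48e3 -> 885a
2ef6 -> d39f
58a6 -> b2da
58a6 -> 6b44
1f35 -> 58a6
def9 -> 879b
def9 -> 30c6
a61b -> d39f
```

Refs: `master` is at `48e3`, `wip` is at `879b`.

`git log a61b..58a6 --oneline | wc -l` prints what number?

Reachable from 58a6: {58a6, 6b44, 7bd1, 8c5d, a61b, b2da, d39f}.
Reachable from a61b: {a61b, d39f}.
In 58a6's history but not a61b's: {58a6, 6b44, 7bd1, 8c5d, b2da} — 5 commits.

5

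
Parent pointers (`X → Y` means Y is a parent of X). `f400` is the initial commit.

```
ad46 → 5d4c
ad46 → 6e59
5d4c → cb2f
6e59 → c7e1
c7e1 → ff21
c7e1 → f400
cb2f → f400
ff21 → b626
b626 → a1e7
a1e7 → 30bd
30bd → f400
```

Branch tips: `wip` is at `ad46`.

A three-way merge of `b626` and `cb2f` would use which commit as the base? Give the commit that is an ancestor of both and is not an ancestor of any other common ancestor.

Ancestors of b626: {30bd, a1e7, b626, f400}.
Ancestors of cb2f: {cb2f, f400}.
Common ancestors: {f400}.
The only common ancestor is f400, so it is the merge base.

f400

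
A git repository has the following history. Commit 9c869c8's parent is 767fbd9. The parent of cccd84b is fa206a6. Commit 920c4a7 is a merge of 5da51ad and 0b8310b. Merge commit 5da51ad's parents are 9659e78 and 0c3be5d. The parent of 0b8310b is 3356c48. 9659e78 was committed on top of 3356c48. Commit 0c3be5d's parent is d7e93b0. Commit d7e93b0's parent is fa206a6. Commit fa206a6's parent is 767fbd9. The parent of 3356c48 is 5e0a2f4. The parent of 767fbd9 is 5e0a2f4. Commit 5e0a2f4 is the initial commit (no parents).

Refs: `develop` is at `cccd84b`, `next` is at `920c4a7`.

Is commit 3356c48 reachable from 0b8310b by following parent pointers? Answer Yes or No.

Ancestors of 0b8310b (commits reachable by following parents): {0b8310b, 3356c48, 5e0a2f4}.
3356c48 is in that set, so it is an ancestor of 0b8310b.

Yes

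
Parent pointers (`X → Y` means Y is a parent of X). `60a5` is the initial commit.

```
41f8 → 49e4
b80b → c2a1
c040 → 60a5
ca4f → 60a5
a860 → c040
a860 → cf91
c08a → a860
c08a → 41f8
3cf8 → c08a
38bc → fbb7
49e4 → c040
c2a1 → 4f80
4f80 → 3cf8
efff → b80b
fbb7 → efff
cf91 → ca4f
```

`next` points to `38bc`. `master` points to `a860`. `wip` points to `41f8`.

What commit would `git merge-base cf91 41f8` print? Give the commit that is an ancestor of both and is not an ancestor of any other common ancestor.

60a5

Ancestors of cf91: {60a5, ca4f, cf91}.
Ancestors of 41f8: {41f8, 49e4, 60a5, c040}.
Common ancestors: {60a5}.
The only common ancestor is 60a5, so it is the merge base.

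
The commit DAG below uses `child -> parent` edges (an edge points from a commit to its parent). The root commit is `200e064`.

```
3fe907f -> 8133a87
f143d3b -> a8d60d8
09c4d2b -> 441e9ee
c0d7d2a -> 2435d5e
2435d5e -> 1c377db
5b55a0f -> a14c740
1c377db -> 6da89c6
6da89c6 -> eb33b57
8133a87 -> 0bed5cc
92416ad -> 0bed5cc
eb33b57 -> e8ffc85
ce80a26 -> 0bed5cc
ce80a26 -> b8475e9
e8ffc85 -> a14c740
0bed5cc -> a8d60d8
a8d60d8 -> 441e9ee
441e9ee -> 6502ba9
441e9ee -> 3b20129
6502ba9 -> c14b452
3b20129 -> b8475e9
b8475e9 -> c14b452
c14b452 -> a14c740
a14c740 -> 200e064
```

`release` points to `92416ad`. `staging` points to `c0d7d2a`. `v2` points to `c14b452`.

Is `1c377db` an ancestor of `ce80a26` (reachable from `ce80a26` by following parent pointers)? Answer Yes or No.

No

Ancestors of ce80a26: {0bed5cc, 200e064, 3b20129, 441e9ee, 6502ba9, a14c740, a8d60d8, b8475e9, c14b452, ce80a26}.
1c377db is not in that set, so it is not an ancestor of ce80a26.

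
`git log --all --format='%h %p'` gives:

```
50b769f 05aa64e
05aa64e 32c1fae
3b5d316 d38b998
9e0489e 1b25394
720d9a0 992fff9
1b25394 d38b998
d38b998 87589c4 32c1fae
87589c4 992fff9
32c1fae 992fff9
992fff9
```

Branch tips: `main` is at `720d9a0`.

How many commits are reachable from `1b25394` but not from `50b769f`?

3

Reachable from 1b25394: {1b25394, 32c1fae, 87589c4, 992fff9, d38b998}.
Reachable from 50b769f: {05aa64e, 32c1fae, 50b769f, 992fff9}.
In 1b25394's history but not 50b769f's: {1b25394, 87589c4, d38b998} — 3 commits.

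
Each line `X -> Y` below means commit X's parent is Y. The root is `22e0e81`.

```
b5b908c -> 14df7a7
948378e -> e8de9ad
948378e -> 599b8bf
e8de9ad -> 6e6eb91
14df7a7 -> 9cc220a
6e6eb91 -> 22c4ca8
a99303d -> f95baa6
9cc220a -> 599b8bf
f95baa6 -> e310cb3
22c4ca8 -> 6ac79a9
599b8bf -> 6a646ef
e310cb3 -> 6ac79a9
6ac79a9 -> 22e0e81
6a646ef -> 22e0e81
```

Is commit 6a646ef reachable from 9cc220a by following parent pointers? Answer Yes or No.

Yes

Ancestors of 9cc220a (commits reachable by following parents): {22e0e81, 599b8bf, 6a646ef, 9cc220a}.
6a646ef is in that set, so it is an ancestor of 9cc220a.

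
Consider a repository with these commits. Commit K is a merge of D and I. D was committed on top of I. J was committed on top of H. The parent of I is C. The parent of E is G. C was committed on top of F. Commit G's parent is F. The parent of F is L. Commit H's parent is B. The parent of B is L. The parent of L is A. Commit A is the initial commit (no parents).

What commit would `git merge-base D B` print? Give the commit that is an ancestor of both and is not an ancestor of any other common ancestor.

L

Ancestors of D: {A, C, D, F, I, L}.
Ancestors of B: {A, B, L}.
Common ancestors: {A, L}.
Among these, L is not an ancestor of any other common ancestor — it is the merge base.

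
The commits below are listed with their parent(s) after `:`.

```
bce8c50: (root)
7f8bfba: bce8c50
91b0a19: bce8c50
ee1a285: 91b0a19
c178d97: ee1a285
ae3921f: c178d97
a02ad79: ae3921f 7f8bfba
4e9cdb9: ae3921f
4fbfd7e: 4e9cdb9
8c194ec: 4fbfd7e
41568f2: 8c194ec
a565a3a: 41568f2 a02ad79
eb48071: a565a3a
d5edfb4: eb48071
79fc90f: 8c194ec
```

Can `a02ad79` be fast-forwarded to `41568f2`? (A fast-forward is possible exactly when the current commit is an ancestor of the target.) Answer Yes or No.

No

A fast-forward from a02ad79 to 41568f2 is possible iff a02ad79 is an ancestor of 41568f2.
Ancestors of 41568f2: {41568f2, 4e9cdb9, 4fbfd7e, 8c194ec, 91b0a19, ae3921f, bce8c50, c178d97, ee1a285}.
a02ad79 is not among them, so fast-forward is not possible.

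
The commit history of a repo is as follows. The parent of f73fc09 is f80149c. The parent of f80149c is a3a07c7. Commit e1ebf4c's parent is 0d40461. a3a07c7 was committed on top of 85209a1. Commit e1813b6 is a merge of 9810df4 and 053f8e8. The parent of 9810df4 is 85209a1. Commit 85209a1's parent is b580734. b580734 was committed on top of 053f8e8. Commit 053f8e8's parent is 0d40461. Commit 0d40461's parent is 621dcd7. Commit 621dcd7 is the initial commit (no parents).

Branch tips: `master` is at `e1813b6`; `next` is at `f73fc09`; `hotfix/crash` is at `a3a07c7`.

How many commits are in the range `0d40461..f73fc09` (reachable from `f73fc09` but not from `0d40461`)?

Reachable from f73fc09: {053f8e8, 0d40461, 621dcd7, 85209a1, a3a07c7, b580734, f73fc09, f80149c}.
Reachable from 0d40461: {0d40461, 621dcd7}.
In f73fc09's history but not 0d40461's: {053f8e8, 85209a1, a3a07c7, b580734, f73fc09, f80149c} — 6 commits.

6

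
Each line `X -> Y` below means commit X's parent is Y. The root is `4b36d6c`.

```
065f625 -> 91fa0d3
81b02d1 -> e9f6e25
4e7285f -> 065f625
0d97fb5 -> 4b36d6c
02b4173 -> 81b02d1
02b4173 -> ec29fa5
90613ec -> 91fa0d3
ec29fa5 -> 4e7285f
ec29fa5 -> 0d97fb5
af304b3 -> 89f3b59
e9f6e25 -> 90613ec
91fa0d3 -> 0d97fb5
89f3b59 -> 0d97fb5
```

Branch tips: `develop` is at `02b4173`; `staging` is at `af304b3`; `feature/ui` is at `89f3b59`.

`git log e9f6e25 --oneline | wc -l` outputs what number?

Walking parent pointers from e9f6e25: reachable set = {0d97fb5, 4b36d6c, 90613ec, 91fa0d3, e9f6e25}.
That is 5 commits.

5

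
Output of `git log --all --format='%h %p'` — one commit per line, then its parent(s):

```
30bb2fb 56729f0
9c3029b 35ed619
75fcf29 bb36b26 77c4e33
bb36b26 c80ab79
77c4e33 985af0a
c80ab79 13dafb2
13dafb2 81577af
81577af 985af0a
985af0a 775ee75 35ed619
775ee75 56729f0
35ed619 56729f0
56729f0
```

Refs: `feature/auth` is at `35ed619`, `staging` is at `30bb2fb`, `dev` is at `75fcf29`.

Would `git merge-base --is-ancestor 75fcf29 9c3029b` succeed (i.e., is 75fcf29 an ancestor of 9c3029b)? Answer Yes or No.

Ancestors of 9c3029b: {35ed619, 56729f0, 9c3029b}.
75fcf29 is not in that set, so it is not an ancestor of 9c3029b.

No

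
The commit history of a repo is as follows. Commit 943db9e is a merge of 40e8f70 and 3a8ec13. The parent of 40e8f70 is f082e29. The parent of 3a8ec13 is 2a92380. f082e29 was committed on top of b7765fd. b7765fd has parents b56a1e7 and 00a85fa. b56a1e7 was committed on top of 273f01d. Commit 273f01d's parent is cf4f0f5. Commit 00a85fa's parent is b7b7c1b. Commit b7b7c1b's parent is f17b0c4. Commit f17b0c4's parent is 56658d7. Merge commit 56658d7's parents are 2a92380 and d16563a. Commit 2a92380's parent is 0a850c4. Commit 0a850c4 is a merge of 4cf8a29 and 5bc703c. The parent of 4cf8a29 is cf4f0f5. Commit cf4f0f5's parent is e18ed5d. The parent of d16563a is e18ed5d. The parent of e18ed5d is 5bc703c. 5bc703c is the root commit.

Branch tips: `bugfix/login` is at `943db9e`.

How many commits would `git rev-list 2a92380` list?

Walking parent pointers from 2a92380: reachable set = {0a850c4, 2a92380, 4cf8a29, 5bc703c, cf4f0f5, e18ed5d}.
That is 6 commits.

6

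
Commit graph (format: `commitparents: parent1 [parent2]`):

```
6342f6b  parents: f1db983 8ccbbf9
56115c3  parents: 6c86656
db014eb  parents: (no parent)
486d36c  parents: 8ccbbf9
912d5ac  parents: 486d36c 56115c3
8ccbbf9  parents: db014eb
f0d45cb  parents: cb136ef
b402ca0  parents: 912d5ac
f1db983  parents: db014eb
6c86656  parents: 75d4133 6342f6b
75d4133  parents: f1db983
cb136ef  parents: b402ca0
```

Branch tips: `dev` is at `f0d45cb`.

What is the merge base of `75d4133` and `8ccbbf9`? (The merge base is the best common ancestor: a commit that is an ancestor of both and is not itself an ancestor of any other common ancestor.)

Ancestors of 75d4133: {75d4133, db014eb, f1db983}.
Ancestors of 8ccbbf9: {8ccbbf9, db014eb}.
Common ancestors: {db014eb}.
The only common ancestor is db014eb, so it is the merge base.

db014eb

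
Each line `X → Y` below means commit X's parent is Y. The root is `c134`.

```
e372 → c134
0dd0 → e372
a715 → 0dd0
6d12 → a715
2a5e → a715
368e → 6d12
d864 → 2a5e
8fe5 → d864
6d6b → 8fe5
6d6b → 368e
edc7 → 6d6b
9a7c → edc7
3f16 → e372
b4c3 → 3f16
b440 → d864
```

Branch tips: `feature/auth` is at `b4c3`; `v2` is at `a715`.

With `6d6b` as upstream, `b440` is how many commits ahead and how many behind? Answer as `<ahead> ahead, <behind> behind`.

Reachable from b440: {0dd0, 2a5e, a715, b440, c134, d864, e372}.
Reachable from 6d6b: {0dd0, 2a5e, 368e, 6d12, 6d6b, 8fe5, a715, c134, d864, e372}.
Only in b440's history (ahead): {b440} — 1.
Only in 6d6b's history (behind): {368e, 6d12, 6d6b, 8fe5} — 4.

1 ahead, 4 behind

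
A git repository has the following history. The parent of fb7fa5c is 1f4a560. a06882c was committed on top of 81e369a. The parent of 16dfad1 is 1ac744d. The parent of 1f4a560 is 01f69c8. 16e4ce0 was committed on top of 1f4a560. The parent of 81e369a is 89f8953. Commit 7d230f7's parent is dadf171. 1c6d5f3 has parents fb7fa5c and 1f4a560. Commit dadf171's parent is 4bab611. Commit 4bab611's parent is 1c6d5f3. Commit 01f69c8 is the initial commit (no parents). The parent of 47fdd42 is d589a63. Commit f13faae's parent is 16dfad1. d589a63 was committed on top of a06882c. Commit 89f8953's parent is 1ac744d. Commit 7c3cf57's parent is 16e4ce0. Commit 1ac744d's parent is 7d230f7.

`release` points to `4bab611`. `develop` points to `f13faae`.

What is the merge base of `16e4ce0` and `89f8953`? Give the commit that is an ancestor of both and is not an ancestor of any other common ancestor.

1f4a560

Ancestors of 16e4ce0: {01f69c8, 16e4ce0, 1f4a560}.
Ancestors of 89f8953: {01f69c8, 1ac744d, 1c6d5f3, 1f4a560, 4bab611, 7d230f7, 89f8953, dadf171, fb7fa5c}.
Common ancestors: {01f69c8, 1f4a560}.
Among these, 1f4a560 is not an ancestor of any other common ancestor — it is the merge base.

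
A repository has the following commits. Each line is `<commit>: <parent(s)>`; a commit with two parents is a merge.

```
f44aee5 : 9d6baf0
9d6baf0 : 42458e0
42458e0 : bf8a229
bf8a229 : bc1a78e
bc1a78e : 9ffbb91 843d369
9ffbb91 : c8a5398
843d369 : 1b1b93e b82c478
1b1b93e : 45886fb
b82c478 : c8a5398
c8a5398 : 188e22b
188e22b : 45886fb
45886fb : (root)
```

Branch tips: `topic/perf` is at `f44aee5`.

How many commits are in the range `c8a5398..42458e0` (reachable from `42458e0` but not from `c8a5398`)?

7

Reachable from 42458e0: {188e22b, 1b1b93e, 42458e0, 45886fb, 843d369, 9ffbb91, b82c478, bc1a78e, bf8a229, c8a5398}.
Reachable from c8a5398: {188e22b, 45886fb, c8a5398}.
In 42458e0's history but not c8a5398's: {1b1b93e, 42458e0, 843d369, 9ffbb91, b82c478, bc1a78e, bf8a229} — 7 commits.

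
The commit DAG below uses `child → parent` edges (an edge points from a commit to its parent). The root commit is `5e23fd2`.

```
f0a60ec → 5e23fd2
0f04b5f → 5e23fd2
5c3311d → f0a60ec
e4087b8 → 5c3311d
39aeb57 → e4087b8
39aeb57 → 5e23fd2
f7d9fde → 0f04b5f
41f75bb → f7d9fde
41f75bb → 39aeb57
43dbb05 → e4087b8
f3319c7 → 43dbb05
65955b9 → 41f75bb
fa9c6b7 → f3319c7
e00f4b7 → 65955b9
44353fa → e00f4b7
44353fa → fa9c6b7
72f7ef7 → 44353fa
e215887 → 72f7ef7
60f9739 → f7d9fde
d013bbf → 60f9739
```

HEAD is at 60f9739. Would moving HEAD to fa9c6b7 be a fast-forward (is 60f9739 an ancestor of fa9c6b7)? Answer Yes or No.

A fast-forward from 60f9739 to fa9c6b7 is possible iff 60f9739 is an ancestor of fa9c6b7.
Ancestors of fa9c6b7: {43dbb05, 5c3311d, 5e23fd2, e4087b8, f0a60ec, f3319c7, fa9c6b7}.
60f9739 is not among them, so fast-forward is not possible.

No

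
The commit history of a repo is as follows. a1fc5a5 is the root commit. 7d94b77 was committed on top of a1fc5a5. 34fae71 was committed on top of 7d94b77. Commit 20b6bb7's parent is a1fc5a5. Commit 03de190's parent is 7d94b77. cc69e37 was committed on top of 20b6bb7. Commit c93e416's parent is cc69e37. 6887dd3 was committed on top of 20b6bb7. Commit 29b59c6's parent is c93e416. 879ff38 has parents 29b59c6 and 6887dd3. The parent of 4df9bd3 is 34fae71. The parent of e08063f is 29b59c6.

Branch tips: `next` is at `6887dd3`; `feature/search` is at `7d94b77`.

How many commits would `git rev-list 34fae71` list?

Walking parent pointers from 34fae71: reachable set = {34fae71, 7d94b77, a1fc5a5}.
That is 3 commits.

3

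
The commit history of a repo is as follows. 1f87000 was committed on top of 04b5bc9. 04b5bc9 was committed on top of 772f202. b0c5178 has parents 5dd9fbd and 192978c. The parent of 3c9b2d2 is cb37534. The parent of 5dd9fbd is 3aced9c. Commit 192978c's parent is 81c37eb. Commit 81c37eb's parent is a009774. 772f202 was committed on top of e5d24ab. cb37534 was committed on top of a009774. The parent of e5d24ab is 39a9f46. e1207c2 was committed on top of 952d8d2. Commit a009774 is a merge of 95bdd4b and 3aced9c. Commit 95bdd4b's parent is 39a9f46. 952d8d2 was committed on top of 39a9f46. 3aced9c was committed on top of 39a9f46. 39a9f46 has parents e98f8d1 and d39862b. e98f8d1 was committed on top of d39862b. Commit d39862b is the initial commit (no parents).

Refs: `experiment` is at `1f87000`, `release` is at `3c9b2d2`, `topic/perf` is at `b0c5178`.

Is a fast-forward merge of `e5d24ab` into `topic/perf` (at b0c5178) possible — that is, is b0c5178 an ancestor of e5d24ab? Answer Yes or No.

No

A fast-forward from b0c5178 to e5d24ab is possible iff b0c5178 is an ancestor of e5d24ab.
Ancestors of e5d24ab: {39a9f46, d39862b, e5d24ab, e98f8d1}.
b0c5178 is not among them, so fast-forward is not possible.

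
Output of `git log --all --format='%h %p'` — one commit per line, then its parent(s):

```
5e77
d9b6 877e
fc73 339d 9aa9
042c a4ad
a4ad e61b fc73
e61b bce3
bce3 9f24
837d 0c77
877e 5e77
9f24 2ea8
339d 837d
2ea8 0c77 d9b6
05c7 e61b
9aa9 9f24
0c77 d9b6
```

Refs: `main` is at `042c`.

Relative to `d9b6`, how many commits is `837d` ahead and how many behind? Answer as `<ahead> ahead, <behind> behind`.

2 ahead, 0 behind

Reachable from 837d: {0c77, 5e77, 837d, 877e, d9b6}.
Reachable from d9b6: {5e77, 877e, d9b6}.
Only in 837d's history (ahead): {0c77, 837d} — 2.
Only in d9b6's history (behind): {} — 0.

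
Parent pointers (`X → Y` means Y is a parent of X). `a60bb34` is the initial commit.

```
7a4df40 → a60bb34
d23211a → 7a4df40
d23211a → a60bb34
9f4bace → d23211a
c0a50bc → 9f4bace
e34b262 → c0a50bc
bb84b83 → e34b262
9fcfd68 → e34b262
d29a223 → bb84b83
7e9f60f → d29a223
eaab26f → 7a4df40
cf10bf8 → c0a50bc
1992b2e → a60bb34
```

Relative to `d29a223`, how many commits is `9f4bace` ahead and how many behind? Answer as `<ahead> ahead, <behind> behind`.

Reachable from 9f4bace: {7a4df40, 9f4bace, a60bb34, d23211a}.
Reachable from d29a223: {7a4df40, 9f4bace, a60bb34, bb84b83, c0a50bc, d23211a, d29a223, e34b262}.
Only in 9f4bace's history (ahead): {} — 0.
Only in d29a223's history (behind): {bb84b83, c0a50bc, d29a223, e34b262} — 4.

0 ahead, 4 behind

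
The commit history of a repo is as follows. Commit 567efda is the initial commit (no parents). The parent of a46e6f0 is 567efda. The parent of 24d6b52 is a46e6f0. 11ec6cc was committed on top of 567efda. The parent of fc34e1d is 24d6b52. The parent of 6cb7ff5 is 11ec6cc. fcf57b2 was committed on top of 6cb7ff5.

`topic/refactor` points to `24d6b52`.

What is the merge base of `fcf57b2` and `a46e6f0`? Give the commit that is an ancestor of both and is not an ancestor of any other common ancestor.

Ancestors of fcf57b2: {11ec6cc, 567efda, 6cb7ff5, fcf57b2}.
Ancestors of a46e6f0: {567efda, a46e6f0}.
Common ancestors: {567efda}.
The only common ancestor is 567efda, so it is the merge base.

567efda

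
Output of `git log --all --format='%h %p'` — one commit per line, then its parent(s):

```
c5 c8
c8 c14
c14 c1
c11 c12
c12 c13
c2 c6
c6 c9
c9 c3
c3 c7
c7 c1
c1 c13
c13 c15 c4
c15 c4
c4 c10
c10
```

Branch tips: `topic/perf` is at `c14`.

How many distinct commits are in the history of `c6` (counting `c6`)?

9

Walking parent pointers from c6: reachable set = {c1, c10, c13, c15, c3, c4, c6, c7, c9}.
That is 9 commits.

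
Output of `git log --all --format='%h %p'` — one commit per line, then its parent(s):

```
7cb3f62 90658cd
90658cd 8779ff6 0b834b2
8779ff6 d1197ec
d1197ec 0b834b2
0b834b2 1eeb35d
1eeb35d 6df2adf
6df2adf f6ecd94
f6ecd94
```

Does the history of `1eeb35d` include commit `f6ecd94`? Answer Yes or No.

Yes

Ancestors of 1eeb35d (commits reachable by following parents): {1eeb35d, 6df2adf, f6ecd94}.
f6ecd94 is in that set, so it is an ancestor of 1eeb35d.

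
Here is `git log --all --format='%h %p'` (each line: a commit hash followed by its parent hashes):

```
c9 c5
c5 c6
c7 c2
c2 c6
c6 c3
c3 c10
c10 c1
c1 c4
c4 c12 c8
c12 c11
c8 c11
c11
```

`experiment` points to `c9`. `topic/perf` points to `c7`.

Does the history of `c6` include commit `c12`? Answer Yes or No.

Ancestors of c6 (commits reachable by following parents): {c1, c10, c11, c12, c3, c4, c6, c8}.
c12 is in that set, so it is an ancestor of c6.

Yes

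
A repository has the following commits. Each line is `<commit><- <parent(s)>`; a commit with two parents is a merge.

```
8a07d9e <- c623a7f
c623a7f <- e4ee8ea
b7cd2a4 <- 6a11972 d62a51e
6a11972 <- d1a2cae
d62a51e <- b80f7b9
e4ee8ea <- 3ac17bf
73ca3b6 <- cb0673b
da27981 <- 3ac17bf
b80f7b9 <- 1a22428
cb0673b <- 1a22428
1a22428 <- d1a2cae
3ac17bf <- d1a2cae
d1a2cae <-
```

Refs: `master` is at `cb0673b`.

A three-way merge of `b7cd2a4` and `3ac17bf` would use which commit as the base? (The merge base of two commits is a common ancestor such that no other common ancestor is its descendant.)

d1a2cae

Ancestors of b7cd2a4: {1a22428, 6a11972, b7cd2a4, b80f7b9, d1a2cae, d62a51e}.
Ancestors of 3ac17bf: {3ac17bf, d1a2cae}.
Common ancestors: {d1a2cae}.
The only common ancestor is d1a2cae, so it is the merge base.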